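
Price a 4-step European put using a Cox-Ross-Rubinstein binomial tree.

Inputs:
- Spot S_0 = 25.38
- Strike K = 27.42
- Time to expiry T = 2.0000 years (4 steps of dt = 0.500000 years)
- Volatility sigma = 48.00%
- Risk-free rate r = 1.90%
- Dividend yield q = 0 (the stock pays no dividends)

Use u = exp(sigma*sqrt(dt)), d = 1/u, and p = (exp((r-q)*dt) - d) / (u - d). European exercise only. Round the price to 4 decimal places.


dt = T/N = 0.500000
u = exp(sigma*sqrt(dt)) = 1.404121; d = 1/u = 0.712189
p = (exp((r-q)*dt) - d) / (u - d) = 0.429748
Discount per step: exp(-r*dt) = 0.990545
Stock lattice S(k, i) with i counting down-moves:
  k=0: S(0,0) = 25.3800
  k=1: S(1,0) = 35.6366; S(1,1) = 18.0754
  k=2: S(2,0) = 50.0381; S(2,1) = 25.3800; S(2,2) = 12.8731
  k=3: S(3,0) = 70.2595; S(3,1) = 35.6366; S(3,2) = 18.0754; S(3,3) = 9.1681
  k=4: S(4,0) = 98.6528; S(4,1) = 50.0381; S(4,2) = 25.3800; S(4,3) = 12.8731; S(4,4) = 6.5294
Terminal payoffs V(N, i) = max(K - S_T, 0):
  V(4,0) = 0.000000; V(4,1) = 0.000000; V(4,2) = 2.040000; V(4,3) = 14.546912; V(4,4) = 20.890591
Backward induction: V(k, i) = exp(-r*dt) * [p * V(k+1, i) + (1-p) * V(k+1, i+1)].
  V(3,0) = exp(-r*dt) * [p*0.000000 + (1-p)*0.000000] = 0.000000
  V(3,1) = exp(-r*dt) * [p*0.000000 + (1-p)*2.040000] = 1.152316
  V(3,2) = exp(-r*dt) * [p*2.040000 + (1-p)*14.546912] = 9.085374
  V(3,3) = exp(-r*dt) * [p*14.546912 + (1-p)*20.890591] = 17.992665
  V(2,0) = exp(-r*dt) * [p*0.000000 + (1-p)*1.152316] = 0.650898
  V(2,1) = exp(-r*dt) * [p*1.152316 + (1-p)*9.085374] = 5.622493
  V(2,2) = exp(-r*dt) * [p*9.085374 + (1-p)*17.992665] = 14.030850
  V(1,0) = exp(-r*dt) * [p*0.650898 + (1-p)*5.622493] = 3.453002
  V(1,1) = exp(-r*dt) * [p*5.622493 + (1-p)*14.030850] = 10.318882
  V(0,0) = exp(-r*dt) * [p*3.453002 + (1-p)*10.318882] = 7.298619

Answer: Price = V(0,0) = 7.2986


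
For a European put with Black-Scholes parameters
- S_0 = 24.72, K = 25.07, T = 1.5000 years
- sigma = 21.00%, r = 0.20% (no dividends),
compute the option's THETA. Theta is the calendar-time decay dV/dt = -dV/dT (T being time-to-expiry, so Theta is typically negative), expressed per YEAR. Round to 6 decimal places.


d1 = 0.0855988593; d2 = -0.1715975637
phi(d1) = 0.3974833965; exp(-qT) = 1.0000000000; exp(-rT) = 0.9970044955
Theta = -S*exp(-qT)*phi(d1)*sigma/(2*sqrt(T)) + r*K*exp(-rT)*N(-d2) - q*S*exp(-qT)*N(-d1)
N(-d1) = 0.4658926526; N(-d2) = 0.5681230385; sqrt(T) = 1.2247448714
Term 1 = -24.7200 * 1.0000000000 * 0.3974833965 * 0.2100 / (2 * 1.2247448714) = -0.8423859761
Term 2 = 0.0020 * 25.0700 * 0.9970044955 * 0.5681230385 = 0.0284003601
Term 3 = 0 (no dividend yield, q = 0)
Theta = -0.8423859761 + (0.0284003601) + (0.0000000000) = -0.813986

Answer: Theta = -0.813986


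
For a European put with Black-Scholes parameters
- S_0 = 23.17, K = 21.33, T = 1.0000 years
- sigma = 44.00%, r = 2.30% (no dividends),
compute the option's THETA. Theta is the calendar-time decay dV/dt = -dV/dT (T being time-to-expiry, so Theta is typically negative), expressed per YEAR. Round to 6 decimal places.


d1 = 0.4603268317; d2 = 0.0203268317
phi(d1) = 0.3588363194; exp(-qT) = 1.0000000000; exp(-rT) = 0.9772624838
Theta = -S*exp(-qT)*phi(d1)*sigma/(2*sqrt(T)) + r*K*exp(-rT)*N(-d2) - q*S*exp(-qT)*N(-d1)
N(-d1) = 0.3226408223; N(-d2) = 0.4918913258; sqrt(T) = 1.0000000000
Term 1 = -23.1700 * 1.0000000000 * 0.3588363194 * 0.4400 / (2 * 1.0000000000) = -1.8291322545
Term 2 = 0.0230 * 21.3300 * 0.9772624838 * 0.4918913258 = 0.2358300171
Term 3 = 0 (no dividend yield, q = 0)
Theta = -1.8291322545 + (0.2358300171) + (0.0000000000) = -1.593302

Answer: Theta = -1.593302


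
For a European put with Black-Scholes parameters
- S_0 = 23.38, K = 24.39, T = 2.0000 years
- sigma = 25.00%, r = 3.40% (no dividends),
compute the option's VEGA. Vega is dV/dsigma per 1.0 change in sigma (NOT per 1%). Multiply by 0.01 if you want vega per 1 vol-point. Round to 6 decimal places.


d1 = 0.2494891752; d2 = -0.1040642154
phi(d1) = 0.3867174494; exp(-qT) = 1.0000000000; exp(-rT) = 0.9342604736
Vega = S * exp(-qT) * phi(d1) * sqrt(T) = 23.3800 * 1.0000000000 * 0.3867174494 * 1.4142135624 = 12.786547

Answer: Vega = 12.786547


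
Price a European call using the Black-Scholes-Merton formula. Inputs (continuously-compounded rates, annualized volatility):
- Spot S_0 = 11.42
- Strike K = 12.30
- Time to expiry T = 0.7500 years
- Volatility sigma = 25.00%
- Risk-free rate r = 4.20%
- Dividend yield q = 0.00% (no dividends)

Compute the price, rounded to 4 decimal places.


d1 = (ln(S/K) + (r - q + 0.5*sigma^2) * T) / (sigma * sqrt(T)) = -0.08912237
d2 = d1 - sigma * sqrt(T) = -0.30562872
exp(-rT) = 0.96899096; exp(-qT) = 1.00000000
C = S_0 * exp(-qT) * N(d1) - K * exp(-rT) * N(d2)
N(d1) = 0.46449233; N(d2) = 0.37994368
C = 11.4200 * 1.00000000 * 0.46449233 - 12.3000 * 0.96899096 * 0.37994368 = 0.7761

Answer: Price = 0.7761


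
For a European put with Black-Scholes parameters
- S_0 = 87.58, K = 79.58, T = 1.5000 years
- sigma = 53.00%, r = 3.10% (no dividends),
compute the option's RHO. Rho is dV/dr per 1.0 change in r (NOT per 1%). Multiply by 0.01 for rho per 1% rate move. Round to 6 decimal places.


d1 = 0.5437633932; d2 = -0.1053513886
phi(d1) = 0.3441155258; exp(-qT) = 1.0000000000; exp(-rT) = 0.9545645606
N(-d2) = 0.5419515062
Rho = -K*T*exp(-rT)*N(-d2) = -79.5800 * 1.5000 * 0.9545645606 * 0.5419515062 = -61.753408

Answer: Rho = -61.753408


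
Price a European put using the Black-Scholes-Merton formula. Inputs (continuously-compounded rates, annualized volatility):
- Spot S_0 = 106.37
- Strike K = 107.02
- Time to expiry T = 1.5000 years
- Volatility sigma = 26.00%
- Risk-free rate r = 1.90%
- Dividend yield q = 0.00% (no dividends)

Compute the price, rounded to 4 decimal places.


Answer: Price = 12.1611

Derivation:
d1 = (ln(S/K) + (r - q + 0.5*sigma^2) * T) / (sigma * sqrt(T)) = 0.22958580
d2 = d1 - sigma * sqrt(T) = -0.08884786
exp(-rT) = 0.97190229; exp(-qT) = 1.00000000
P = K * exp(-rT) * N(-d2) - S_0 * exp(-qT) * N(-d1)
N(-d1) = 0.40920682; N(-d2) = 0.53539859
P = 107.0200 * 0.97190229 * 0.53539859 - 106.3700 * 1.00000000 * 0.40920682 = 12.1611


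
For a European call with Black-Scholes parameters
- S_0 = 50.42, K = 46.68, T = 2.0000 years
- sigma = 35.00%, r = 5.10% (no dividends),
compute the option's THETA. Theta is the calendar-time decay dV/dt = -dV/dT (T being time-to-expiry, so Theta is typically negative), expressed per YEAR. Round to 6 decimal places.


d1 = 0.6092676773; d2 = 0.1142929305
phi(d1) = 0.3313625836; exp(-qT) = 1.0000000000; exp(-rT) = 0.9030295517
Theta = -S*exp(-qT)*phi(d1)*sigma/(2*sqrt(T)) - r*K*exp(-rT)*N(d2) + q*S*exp(-qT)*N(d1)
N(d1) = 0.7288264860; N(d2) = 0.5454972068; sqrt(T) = 1.4142135624
Term 1 = -50.4200 * 1.0000000000 * 0.3313625836 * 0.3500 / (2 * 1.4142135624) = -2.0674230782
Term 2 = -0.0510 * 46.6800 * 0.9030295517 * 0.5454972068 = -1.1727232016
Term 3 = 0 (no dividend yield, q = 0)
Theta = -2.0674230782 + (-1.1727232016) + (0.0000000000) = -3.240146

Answer: Theta = -3.240146


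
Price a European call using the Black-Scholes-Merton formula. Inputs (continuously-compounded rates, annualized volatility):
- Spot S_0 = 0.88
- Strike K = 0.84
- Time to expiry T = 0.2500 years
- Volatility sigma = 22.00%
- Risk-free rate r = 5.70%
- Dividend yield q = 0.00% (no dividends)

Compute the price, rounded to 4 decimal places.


Answer: Price = 0.0690

Derivation:
d1 = (ln(S/K) + (r - q + 0.5*sigma^2) * T) / (sigma * sqrt(T)) = 0.60745469
d2 = d1 - sigma * sqrt(T) = 0.49745469
exp(-rT) = 0.98585105; exp(-qT) = 1.00000000
C = S_0 * exp(-qT) * N(d1) - K * exp(-rT) * N(d2)
N(d1) = 0.72822540; N(d2) = 0.69056578
C = 0.8800 * 1.00000000 * 0.72822540 - 0.8400 * 0.98585105 * 0.69056578 = 0.0690


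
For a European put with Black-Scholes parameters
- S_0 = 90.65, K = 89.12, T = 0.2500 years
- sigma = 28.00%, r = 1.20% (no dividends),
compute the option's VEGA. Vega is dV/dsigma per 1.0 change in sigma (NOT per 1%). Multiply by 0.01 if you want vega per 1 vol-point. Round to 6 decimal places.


d1 = 0.2130154359; d2 = 0.0730154359
phi(d1) = 0.3899930654; exp(-qT) = 1.0000000000; exp(-rT) = 0.9970044955
Vega = S * exp(-qT) * phi(d1) * sqrt(T) = 90.6500 * 1.0000000000 * 0.3899930654 * 0.5000000000 = 17.676436

Answer: Vega = 17.676436


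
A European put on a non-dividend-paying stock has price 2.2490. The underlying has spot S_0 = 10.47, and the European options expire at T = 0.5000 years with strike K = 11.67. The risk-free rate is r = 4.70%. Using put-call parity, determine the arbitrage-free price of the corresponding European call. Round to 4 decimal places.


Put-call parity: C - P = S_0 * exp(-qT) - K * exp(-rT).
S_0 * exp(-qT) = 10.4700 * 1.00000000 = 10.47000000
K * exp(-rT) = 11.6700 * 0.97677397 = 11.39895228
C = P + S*exp(-qT) - K*exp(-rT)
C = 2.2490 + 10.47000000 - 11.39895228 = 1.3200

Answer: Call price = 1.3200


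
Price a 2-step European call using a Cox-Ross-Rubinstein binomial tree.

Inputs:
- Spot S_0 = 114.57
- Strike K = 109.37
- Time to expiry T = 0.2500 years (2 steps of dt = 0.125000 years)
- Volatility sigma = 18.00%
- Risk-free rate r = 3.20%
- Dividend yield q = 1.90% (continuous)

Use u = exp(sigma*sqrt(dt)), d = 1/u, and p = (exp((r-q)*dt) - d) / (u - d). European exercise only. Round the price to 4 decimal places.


dt = T/N = 0.125000
u = exp(sigma*sqrt(dt)) = 1.065708; d = 1/u = 0.938343
p = (exp((r-q)*dt) - d) / (u - d) = 0.496864
Discount per step: exp(-r*dt) = 0.996008
Stock lattice S(k, i) with i counting down-moves:
  k=0: S(0,0) = 114.5700
  k=1: S(1,0) = 122.0982; S(1,1) = 107.5060
  k=2: S(2,0) = 130.1211; S(2,1) = 114.5700; S(2,2) = 100.8775
Terminal payoffs V(N, i) = max(S_T - K, 0):
  V(2,0) = 20.751055; V(2,1) = 5.200000; V(2,2) = 0.000000
Backward induction: V(k, i) = exp(-r*dt) * [p * V(k+1, i) + (1-p) * V(k+1, i+1)].
  V(1,0) = exp(-r*dt) * [p*20.751055 + (1-p)*5.200000] = 12.875162
  V(1,1) = exp(-r*dt) * [p*5.200000 + (1-p)*0.000000] = 2.573381
  V(0,0) = exp(-r*dt) * [p*12.875162 + (1-p)*2.573381] = 7.661263

Answer: Price = V(0,0) = 7.6613


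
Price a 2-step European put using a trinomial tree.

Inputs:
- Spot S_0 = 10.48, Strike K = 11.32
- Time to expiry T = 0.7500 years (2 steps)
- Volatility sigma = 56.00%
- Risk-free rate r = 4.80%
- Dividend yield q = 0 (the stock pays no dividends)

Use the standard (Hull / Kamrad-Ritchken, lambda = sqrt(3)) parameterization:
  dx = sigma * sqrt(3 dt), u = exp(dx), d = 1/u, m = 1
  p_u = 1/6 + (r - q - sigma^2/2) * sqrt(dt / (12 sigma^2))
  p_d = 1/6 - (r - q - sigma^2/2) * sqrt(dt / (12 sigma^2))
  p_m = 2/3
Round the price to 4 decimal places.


Answer: Price = V(0,0) = 2.1506

Derivation:
dt = T/N = 0.375000; dx = sigma*sqrt(3*dt) = 0.593970
u = exp(dx) = 1.811164; d = 1/u = 0.552131
p_u = 0.132321, p_m = 0.666667, p_d = 0.201012
Discount per step: exp(-r*dt) = 0.982161
Stock lattice S(k, j) with j the centered position index:
  k=0: S(0,+0) = 10.4800
  k=1: S(1,-1) = 5.7863; S(1,+0) = 10.4800; S(1,+1) = 18.9810
  k=2: S(2,-2) = 3.1948; S(2,-1) = 5.7863; S(2,+0) = 10.4800; S(2,+1) = 18.9810; S(2,+2) = 34.3777
Terminal payoffs V(N, j) = max(K - S_T, 0):
  V(2,-2) = 8.125185; V(2,-1) = 5.533666; V(2,+0) = 0.840000; V(2,+1) = 0.000000; V(2,+2) = 0.000000
Backward induction: V(k, j) = exp(-r*dt) * [p_u * V(k+1, j+1) + p_m * V(k+1, j) + p_d * V(k+1, j-1)]
  V(1,-1) = exp(-r*dt) * [p_u*0.840000 + p_m*5.533666 + p_d*8.125185] = 5.336591
  V(1,+0) = exp(-r*dt) * [p_u*0.000000 + p_m*0.840000 + p_d*5.533666] = 1.642500
  V(1,+1) = exp(-r*dt) * [p_u*0.000000 + p_m*0.000000 + p_d*0.840000] = 0.165838
  V(0,+0) = exp(-r*dt) * [p_u*0.165838 + p_m*1.642500 + p_d*5.336591] = 2.150600


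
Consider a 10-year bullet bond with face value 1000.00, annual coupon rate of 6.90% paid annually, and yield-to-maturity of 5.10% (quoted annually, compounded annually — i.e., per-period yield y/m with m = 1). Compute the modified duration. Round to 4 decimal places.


Coupon per period c = face * coupon_rate / m = 69.000000
Periods per year m = 1; per-period yield y/m = 0.051000
Number of cashflows N = 10
Cashflows (t years, CF_t, discount factor 1/(1+y/m)^(m*t), PV):
  t = 1.0000: CF_t = 69.000000, DF = 0.951475, PV = 65.651760
  t = 2.0000: CF_t = 69.000000, DF = 0.905304, PV = 62.465995
  t = 3.0000: CF_t = 69.000000, DF = 0.861374, PV = 59.434819
  t = 4.0000: CF_t = 69.000000, DF = 0.819576, PV = 56.550731
  t = 5.0000: CF_t = 69.000000, DF = 0.779806, PV = 53.806595
  t = 6.0000: CF_t = 69.000000, DF = 0.741965, PV = 51.195619
  t = 7.0000: CF_t = 69.000000, DF = 0.705961, PV = 48.711340
  t = 8.0000: CF_t = 69.000000, DF = 0.671705, PV = 46.347612
  t = 9.0000: CF_t = 69.000000, DF = 0.639110, PV = 44.098584
  t = 10.0000: CF_t = 1069.000000, DF = 0.608097, PV = 650.055661
Price P = sum_t PV_t = 1138.318716
First compute Macaulay numerator sum_t t * PV_t:
  t * PV_t at t = 1.0000: 65.651760
  t * PV_t at t = 2.0000: 124.931989
  t * PV_t at t = 3.0000: 178.304456
  t * PV_t at t = 4.0000: 226.202926
  t * PV_t at t = 5.0000: 269.032975
  t * PV_t at t = 6.0000: 307.173711
  t * PV_t at t = 7.0000: 340.979381
  t * PV_t at t = 8.0000: 370.780896
  t * PV_t at t = 9.0000: 396.887258
  t * PV_t at t = 10.0000: 6500.556614
Macaulay duration D = 8780.501967 / 1138.318716 = 7.713571
Modified duration = D / (1 + y/m) = 7.713571 / (1 + 0.051000) = 7.339268

Answer: Modified duration = 7.3393


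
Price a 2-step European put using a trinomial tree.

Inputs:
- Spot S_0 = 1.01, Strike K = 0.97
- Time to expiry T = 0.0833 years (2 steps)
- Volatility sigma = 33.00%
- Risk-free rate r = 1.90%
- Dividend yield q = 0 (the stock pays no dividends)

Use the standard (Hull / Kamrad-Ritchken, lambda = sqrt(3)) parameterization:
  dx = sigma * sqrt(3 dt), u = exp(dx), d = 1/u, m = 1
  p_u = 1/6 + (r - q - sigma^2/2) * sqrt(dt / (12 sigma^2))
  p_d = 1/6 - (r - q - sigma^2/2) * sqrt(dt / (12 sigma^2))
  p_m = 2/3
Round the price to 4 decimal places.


Answer: Price = V(0,0) = 0.0215

Derivation:
dt = T/N = 0.041650; dx = sigma*sqrt(3*dt) = 0.116649
u = exp(dx) = 1.123725; d = 1/u = 0.889897
p_u = 0.160338, p_m = 0.666667, p_d = 0.172995
Discount per step: exp(-r*dt) = 0.999209
Stock lattice S(k, j) with j the centered position index:
  k=0: S(0,+0) = 1.0100
  k=1: S(1,-1) = 0.8988; S(1,+0) = 1.0100; S(1,+1) = 1.1350
  k=2: S(2,-2) = 0.7998; S(2,-1) = 0.8988; S(2,+0) = 1.0100; S(2,+1) = 1.1350; S(2,+2) = 1.2754
Terminal payoffs V(N, j) = max(K - S_T, 0):
  V(2,-2) = 0.170164; V(2,-1) = 0.071204; V(2,+0) = 0.000000; V(2,+1) = 0.000000; V(2,+2) = 0.000000
Backward induction: V(k, j) = exp(-r*dt) * [p_u * V(k+1, j+1) + p_m * V(k+1, j) + p_d * V(k+1, j-1)]
  V(1,-1) = exp(-r*dt) * [p_u*0.000000 + p_m*0.071204 + p_d*0.170164] = 0.076846
  V(1,+0) = exp(-r*dt) * [p_u*0.000000 + p_m*0.000000 + p_d*0.071204] = 0.012308
  V(1,+1) = exp(-r*dt) * [p_u*0.000000 + p_m*0.000000 + p_d*0.000000] = 0.000000
  V(0,+0) = exp(-r*dt) * [p_u*0.000000 + p_m*0.012308 + p_d*0.076846] = 0.021482


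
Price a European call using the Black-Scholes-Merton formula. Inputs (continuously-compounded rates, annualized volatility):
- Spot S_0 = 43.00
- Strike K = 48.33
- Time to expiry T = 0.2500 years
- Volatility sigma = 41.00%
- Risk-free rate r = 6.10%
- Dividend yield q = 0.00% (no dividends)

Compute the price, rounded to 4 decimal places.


d1 = (ln(S/K) + (r - q + 0.5*sigma^2) * T) / (sigma * sqrt(T)) = -0.39312132
d2 = d1 - sigma * sqrt(T) = -0.59812132
exp(-rT) = 0.98486569; exp(-qT) = 1.00000000
C = S_0 * exp(-qT) * N(d1) - K * exp(-rT) * N(d2)
N(d1) = 0.34711494; N(d2) = 0.27487949
C = 43.0000 * 1.00000000 * 0.34711494 - 48.3300 * 0.98486569 * 0.27487949 = 1.8421

Answer: Price = 1.8421


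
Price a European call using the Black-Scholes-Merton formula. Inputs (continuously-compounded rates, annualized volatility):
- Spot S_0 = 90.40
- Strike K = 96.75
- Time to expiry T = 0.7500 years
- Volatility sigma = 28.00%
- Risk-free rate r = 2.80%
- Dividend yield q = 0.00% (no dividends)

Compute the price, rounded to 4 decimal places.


Answer: Price = 6.9291

Derivation:
d1 = (ln(S/K) + (r - q + 0.5*sigma^2) * T) / (sigma * sqrt(T)) = -0.07211131
d2 = d1 - sigma * sqrt(T) = -0.31459843
exp(-rT) = 0.97921896; exp(-qT) = 1.00000000
C = S_0 * exp(-qT) * N(d1) - K * exp(-rT) * N(d2)
N(d1) = 0.47125666; N(d2) = 0.37653329
C = 90.4000 * 1.00000000 * 0.47125666 - 96.7500 * 0.97921896 * 0.37653329 = 6.9291


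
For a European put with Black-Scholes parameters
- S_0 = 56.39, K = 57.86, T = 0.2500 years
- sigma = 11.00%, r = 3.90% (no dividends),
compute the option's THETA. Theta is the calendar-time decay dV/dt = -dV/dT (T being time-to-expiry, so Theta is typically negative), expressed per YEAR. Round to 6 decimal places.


Answer: Theta = -0.994181

Derivation:
d1 = -0.2631265769; d2 = -0.3181265769
phi(d1) = 0.3853680871; exp(-qT) = 1.0000000000; exp(-rT) = 0.9902973771
Theta = -S*exp(-qT)*phi(d1)*sigma/(2*sqrt(T)) + r*K*exp(-rT)*N(-d2) - q*S*exp(-qT)*N(-d1)
N(-d1) = 0.6037734899; N(-d2) = 0.6248055377; sqrt(T) = 0.5000000000
Term 1 = -56.3900 * 1.0000000000 * 0.3853680871 * 0.1100 / (2 * 0.5000000000) = -2.3903997075
Term 2 = 0.0390 * 57.8600 * 0.9902973771 * 0.6248055377 = 1.3962189727
Term 3 = 0 (no dividend yield, q = 0)
Theta = -2.3903997075 + (1.3962189727) + (0.0000000000) = -0.994181


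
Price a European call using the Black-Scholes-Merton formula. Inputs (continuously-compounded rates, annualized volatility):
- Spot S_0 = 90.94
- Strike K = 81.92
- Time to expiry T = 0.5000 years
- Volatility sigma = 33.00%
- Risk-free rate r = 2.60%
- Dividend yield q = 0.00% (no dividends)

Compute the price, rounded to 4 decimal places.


d1 = (ln(S/K) + (r - q + 0.5*sigma^2) * T) / (sigma * sqrt(T)) = 0.62003317
d2 = d1 - sigma * sqrt(T) = 0.38668793
exp(-rT) = 0.98708414; exp(-qT) = 1.00000000
C = S_0 * exp(-qT) * N(d1) - K * exp(-rT) * N(d2)
N(d1) = 0.73238202; N(d2) = 0.65050637
C = 90.9400 * 1.00000000 * 0.73238202 - 81.9200 * 0.98708414 * 0.65050637 = 14.0016

Answer: Price = 14.0016


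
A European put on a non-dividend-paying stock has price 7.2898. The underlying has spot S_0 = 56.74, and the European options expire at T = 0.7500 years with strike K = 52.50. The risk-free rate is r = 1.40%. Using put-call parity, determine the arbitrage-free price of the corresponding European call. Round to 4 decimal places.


Answer: Call price = 12.0782

Derivation:
Put-call parity: C - P = S_0 * exp(-qT) - K * exp(-rT).
S_0 * exp(-qT) = 56.7400 * 1.00000000 = 56.74000000
K * exp(-rT) = 52.5000 * 0.98955493 = 51.95163396
C = P + S*exp(-qT) - K*exp(-rT)
C = 7.2898 + 56.74000000 - 51.95163396 = 12.0782


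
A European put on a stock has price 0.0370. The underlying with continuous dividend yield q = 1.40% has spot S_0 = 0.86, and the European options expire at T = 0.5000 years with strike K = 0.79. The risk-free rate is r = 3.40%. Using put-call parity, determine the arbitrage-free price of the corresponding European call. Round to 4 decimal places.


Answer: Call price = 0.1143

Derivation:
Put-call parity: C - P = S_0 * exp(-qT) - K * exp(-rT).
S_0 * exp(-qT) = 0.8600 * 0.99302444 = 0.85400102
K * exp(-rT) = 0.7900 * 0.98314368 = 0.77668351
C = P + S*exp(-qT) - K*exp(-rT)
C = 0.0370 + 0.85400102 - 0.77668351 = 0.1143


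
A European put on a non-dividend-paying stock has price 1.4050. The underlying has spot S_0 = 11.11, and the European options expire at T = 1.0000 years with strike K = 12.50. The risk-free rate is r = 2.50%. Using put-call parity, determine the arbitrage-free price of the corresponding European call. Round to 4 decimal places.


Answer: Call price = 0.3236

Derivation:
Put-call parity: C - P = S_0 * exp(-qT) - K * exp(-rT).
S_0 * exp(-qT) = 11.1100 * 1.00000000 = 11.11000000
K * exp(-rT) = 12.5000 * 0.97530991 = 12.19137390
C = P + S*exp(-qT) - K*exp(-rT)
C = 1.4050 + 11.11000000 - 12.19137390 = 0.3236


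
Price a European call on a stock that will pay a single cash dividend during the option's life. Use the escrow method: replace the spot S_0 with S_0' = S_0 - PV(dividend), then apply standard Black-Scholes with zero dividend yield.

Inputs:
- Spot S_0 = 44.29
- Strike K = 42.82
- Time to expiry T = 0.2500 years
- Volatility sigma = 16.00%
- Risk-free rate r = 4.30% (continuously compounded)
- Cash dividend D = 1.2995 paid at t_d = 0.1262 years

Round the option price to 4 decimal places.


PV(D) = D * exp(-r * t_d) = 1.2995 * 0.99458810 = 1.29246723
S_0' = S_0 - PV(D) = 44.2900 - 1.29246723 = 42.99753277
d1 = (ln(S_0'/K) + (r + sigma^2/2)*T) / (sigma*sqrt(T)) = 0.22609317
d2 = d1 - sigma*sqrt(T) = 0.14609317
exp(-rT) = 0.98930757
N(d1) = 0.58943552; N(d2) = 0.55807608
C = S_0' * N(d1) - K * exp(-rT) * N(d2) = 42.99753277 * 0.58943552 - 42.8200 * 0.98930757 * 0.55807608 = 1.7030

Answer: Price = 1.7030


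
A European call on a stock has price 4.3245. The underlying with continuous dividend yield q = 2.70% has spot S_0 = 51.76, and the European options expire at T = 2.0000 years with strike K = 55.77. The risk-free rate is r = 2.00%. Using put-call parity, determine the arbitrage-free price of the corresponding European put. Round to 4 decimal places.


Answer: Put price = 8.8686

Derivation:
Put-call parity: C - P = S_0 * exp(-qT) - K * exp(-rT).
S_0 * exp(-qT) = 51.7600 * 0.94743211 = 49.03908583
K * exp(-rT) = 55.7700 * 0.96078944 = 53.58322702
P = C - S*exp(-qT) + K*exp(-rT)
P = 4.3245 - 49.03908583 + 53.58322702 = 8.8686


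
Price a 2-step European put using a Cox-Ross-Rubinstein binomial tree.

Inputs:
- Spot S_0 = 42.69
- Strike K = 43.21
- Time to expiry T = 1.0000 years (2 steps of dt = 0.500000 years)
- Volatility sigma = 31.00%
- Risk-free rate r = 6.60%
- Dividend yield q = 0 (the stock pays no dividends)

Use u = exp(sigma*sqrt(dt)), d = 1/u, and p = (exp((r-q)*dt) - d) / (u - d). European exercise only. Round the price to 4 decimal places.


Answer: Price = V(0,0) = 3.6044

Derivation:
dt = T/N = 0.500000
u = exp(sigma*sqrt(dt)) = 1.245084; d = 1/u = 0.803159
p = (exp((r-q)*dt) - d) / (u - d) = 0.521337
Discount per step: exp(-r*dt) = 0.967539
Stock lattice S(k, i) with i counting down-moves:
  k=0: S(0,0) = 42.6900
  k=1: S(1,0) = 53.1526; S(1,1) = 34.2868
  k=2: S(2,0) = 66.1795; S(2,1) = 42.6900; S(2,2) = 27.5378
Terminal payoffs V(N, i) = max(K - S_T, 0):
  V(2,0) = 0.000000; V(2,1) = 0.520000; V(2,2) = 15.672231
Backward induction: V(k, i) = exp(-r*dt) * [p * V(k+1, i) + (1-p) * V(k+1, i+1)].
  V(1,0) = exp(-r*dt) * [p*0.000000 + (1-p)*0.520000] = 0.240825
  V(1,1) = exp(-r*dt) * [p*0.520000 + (1-p)*15.672231] = 7.520501
  V(0,0) = exp(-r*dt) * [p*0.240825 + (1-p)*7.520501] = 3.604410


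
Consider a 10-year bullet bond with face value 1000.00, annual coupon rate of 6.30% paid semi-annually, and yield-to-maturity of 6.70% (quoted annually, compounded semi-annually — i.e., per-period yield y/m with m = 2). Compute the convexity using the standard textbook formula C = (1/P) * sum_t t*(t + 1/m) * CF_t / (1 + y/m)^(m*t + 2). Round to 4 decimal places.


Answer: Convexity = 66.6445

Derivation:
Coupon per period c = face * coupon_rate / m = 31.500000
Periods per year m = 2; per-period yield y/m = 0.033500
Number of cashflows N = 20
Cashflows (t years, CF_t, discount factor 1/(1+y/m)^(m*t), PV):
  t = 0.5000: CF_t = 31.500000, DF = 0.967586, PV = 30.478955
  t = 1.0000: CF_t = 31.500000, DF = 0.936222, PV = 29.491006
  t = 1.5000: CF_t = 31.500000, DF = 0.905876, PV = 28.535081
  t = 2.0000: CF_t = 31.500000, DF = 0.876512, PV = 27.610141
  t = 2.5000: CF_t = 31.500000, DF = 0.848101, PV = 26.715183
  t = 3.0000: CF_t = 31.500000, DF = 0.820611, PV = 25.849233
  t = 3.5000: CF_t = 31.500000, DF = 0.794011, PV = 25.011353
  t = 4.0000: CF_t = 31.500000, DF = 0.768274, PV = 24.200632
  t = 4.5000: CF_t = 31.500000, DF = 0.743371, PV = 23.416190
  t = 5.0000: CF_t = 31.500000, DF = 0.719275, PV = 22.657174
  t = 5.5000: CF_t = 31.500000, DF = 0.695961, PV = 21.922762
  t = 6.0000: CF_t = 31.500000, DF = 0.673402, PV = 21.212155
  t = 6.5000: CF_t = 31.500000, DF = 0.651574, PV = 20.524581
  t = 7.0000: CF_t = 31.500000, DF = 0.630454, PV = 19.859295
  t = 7.5000: CF_t = 31.500000, DF = 0.610018, PV = 19.215573
  t = 8.0000: CF_t = 31.500000, DF = 0.590245, PV = 18.592717
  t = 8.5000: CF_t = 31.500000, DF = 0.571113, PV = 17.990050
  t = 9.0000: CF_t = 31.500000, DF = 0.552601, PV = 17.406919
  t = 9.5000: CF_t = 31.500000, DF = 0.534689, PV = 16.842688
  t = 10.0000: CF_t = 1031.500000, DF = 0.517357, PV = 533.653808
Price P = sum_t PV_t = 971.185496
Convexity numerator sum_t t*(t + 1/m) * CF_t / (1+y/m)^(m*t + 2):
  t = 0.5000: term = 14.267541
  t = 1.0000: term = 41.415212
  t = 1.5000: term = 80.145548
  t = 2.0000: term = 129.246167
  t = 2.5000: term = 187.585148
  t = 3.0000: term = 254.106635
  t = 3.5000: term = 327.826654
  t = 4.0000: term = 407.829136
  t = 4.5000: term = 493.262138
  t = 5.0000: term = 583.334250
  t = 5.5000: term = 677.311175
  t = 6.0000: term = 774.512493
  t = 6.5000: term = 874.308571
  t = 7.0000: term = 976.117641
  t = 7.5000: term = 1079.403017
  t = 8.0000: term = 1183.670459
  t = 8.5000: term = 1288.465667
  t = 9.0000: term = 1393.371904
  t = 9.5000: term = 1498.007745
  t = 10.0000: term = 52459.959405
Convexity = (1/P) * sum = 64724.146508 / 971.185496 = 66.644474


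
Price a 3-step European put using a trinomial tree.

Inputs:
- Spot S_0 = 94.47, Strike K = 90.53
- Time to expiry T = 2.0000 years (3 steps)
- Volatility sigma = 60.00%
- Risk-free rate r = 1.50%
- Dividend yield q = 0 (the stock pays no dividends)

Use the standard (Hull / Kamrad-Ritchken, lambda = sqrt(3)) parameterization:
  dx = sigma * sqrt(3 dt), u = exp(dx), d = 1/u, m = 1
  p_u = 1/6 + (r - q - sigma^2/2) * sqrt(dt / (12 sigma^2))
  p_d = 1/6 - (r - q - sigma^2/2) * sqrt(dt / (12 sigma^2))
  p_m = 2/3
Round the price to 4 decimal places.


dt = T/N = 0.666667; dx = sigma*sqrt(3*dt) = 0.848528
u = exp(dx) = 2.336206; d = 1/u = 0.428044
p_u = 0.101849, p_m = 0.666667, p_d = 0.231485
Discount per step: exp(-r*dt) = 0.990050
Stock lattice S(k, j) with j the centered position index:
  k=0: S(0,+0) = 94.4700
  k=1: S(1,-1) = 40.4374; S(1,+0) = 94.4700; S(1,+1) = 220.7014
  k=2: S(2,-2) = 17.3090; S(2,-1) = 40.4374; S(2,+0) = 94.4700; S(2,+1) = 220.7014; S(2,+2) = 515.6038
  k=3: S(3,-3) = 7.4090; S(3,-2) = 17.3090; S(3,-1) = 40.4374; S(3,+0) = 94.4700; S(3,+1) = 220.7014; S(3,+2) = 515.6038; S(3,+3) = 1204.5565
Terminal payoffs V(N, j) = max(K - S_T, 0):
  V(3,-3) = 83.120982; V(3,-2) = 73.221009; V(3,-1) = 50.092637; V(3,+0) = 0.000000; V(3,+1) = 0.000000; V(3,+2) = 0.000000; V(3,+3) = 0.000000
Backward induction: V(k, j) = exp(-r*dt) * [p_u * V(k+1, j+1) + p_m * V(k+1, j) + p_d * V(k+1, j-1)]
  V(2,-2) = exp(-r*dt) * [p_u*50.092637 + p_m*73.221009 + p_d*83.120982] = 72.429186
  V(2,-1) = exp(-r*dt) * [p_u*0.000000 + p_m*50.092637 + p_d*73.221009] = 49.843704
  V(2,+0) = exp(-r*dt) * [p_u*0.000000 + p_m*0.000000 + p_d*50.092637] = 11.480304
  V(2,+1) = exp(-r*dt) * [p_u*0.000000 + p_m*0.000000 + p_d*0.000000] = 0.000000
  V(2,+2) = exp(-r*dt) * [p_u*0.000000 + p_m*0.000000 + p_d*0.000000] = 0.000000
  V(1,-1) = exp(-r*dt) * [p_u*11.480304 + p_m*49.843704 + p_d*72.429186] = 50.655546
  V(1,+0) = exp(-r*dt) * [p_u*0.000000 + p_m*11.480304 + p_d*49.843704] = 19.000636
  V(1,+1) = exp(-r*dt) * [p_u*0.000000 + p_m*0.000000 + p_d*11.480304] = 2.631073
  V(0,+0) = exp(-r*dt) * [p_u*2.631073 + p_m*19.000636 + p_d*50.655546] = 24.415668

Answer: Price = V(0,0) = 24.4157


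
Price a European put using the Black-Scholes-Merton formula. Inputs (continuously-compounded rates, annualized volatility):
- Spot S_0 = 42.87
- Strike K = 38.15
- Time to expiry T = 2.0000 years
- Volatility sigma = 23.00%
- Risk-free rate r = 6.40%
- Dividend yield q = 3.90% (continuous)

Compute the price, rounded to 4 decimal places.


Answer: Price = 2.2868

Derivation:
d1 = (ln(S/K) + (r - q + 0.5*sigma^2) * T) / (sigma * sqrt(T)) = 0.67496885
d2 = d1 - sigma * sqrt(T) = 0.34969973
exp(-rT) = 0.87985338; exp(-qT) = 0.92496443
P = K * exp(-rT) * N(-d2) - S_0 * exp(-qT) * N(-d1)
N(-d1) = 0.24984778; N(-d2) = 0.36328203
P = 38.1500 * 0.87985338 * 0.36328203 - 42.8700 * 0.92496443 * 0.24984778 = 2.2868


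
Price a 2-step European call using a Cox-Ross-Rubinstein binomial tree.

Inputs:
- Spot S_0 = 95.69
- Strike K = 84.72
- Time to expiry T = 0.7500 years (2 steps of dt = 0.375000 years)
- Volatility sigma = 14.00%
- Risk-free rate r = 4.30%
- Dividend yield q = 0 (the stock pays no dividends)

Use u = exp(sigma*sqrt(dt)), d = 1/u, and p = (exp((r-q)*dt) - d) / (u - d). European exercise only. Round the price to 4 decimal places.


Answer: Price = V(0,0) = 14.3829

Derivation:
dt = T/N = 0.375000
u = exp(sigma*sqrt(dt)) = 1.089514; d = 1/u = 0.917840
p = (exp((r-q)*dt) - d) / (u - d) = 0.573269
Discount per step: exp(-r*dt) = 0.984004
Stock lattice S(k, i) with i counting down-moves:
  k=0: S(0,0) = 95.6900
  k=1: S(1,0) = 104.2556; S(1,1) = 87.8281
  k=2: S(2,0) = 113.5880; S(2,1) = 95.6900; S(2,2) = 80.6122
Terminal payoffs V(N, i) = max(S_T - K, 0):
  V(2,0) = 28.868024; V(2,1) = 10.970000; V(2,2) = 0.000000
Backward induction: V(k, i) = exp(-r*dt) * [p * V(k+1, i) + (1-p) * V(k+1, i+1)].
  V(1,0) = exp(-r*dt) * [p*28.868024 + (1-p)*10.970000] = 20.890793
  V(1,1) = exp(-r*dt) * [p*10.970000 + (1-p)*0.000000] = 6.188171
  V(0,0) = exp(-r*dt) * [p*20.890793 + (1-p)*6.188171] = 14.382927


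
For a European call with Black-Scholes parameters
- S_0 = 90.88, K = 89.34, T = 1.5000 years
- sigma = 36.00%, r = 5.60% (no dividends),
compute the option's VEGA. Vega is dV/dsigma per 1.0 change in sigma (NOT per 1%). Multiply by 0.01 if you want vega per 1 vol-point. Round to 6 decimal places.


Answer: Vega = 40.133219

Derivation:
d1 = 0.4497323023; d2 = 0.0088241486
phi(d1) = 0.3605703827; exp(-qT) = 1.0000000000; exp(-rT) = 0.9194312561
Vega = S * exp(-qT) * phi(d1) * sqrt(T) = 90.8800 * 1.0000000000 * 0.3605703827 * 1.2247448714 = 40.133219


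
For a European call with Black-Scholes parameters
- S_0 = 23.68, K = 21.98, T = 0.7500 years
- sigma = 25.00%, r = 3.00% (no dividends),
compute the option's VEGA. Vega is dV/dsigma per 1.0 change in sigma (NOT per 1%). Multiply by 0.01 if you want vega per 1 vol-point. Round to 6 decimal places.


Answer: Vega = 7.008577

Derivation:
d1 = 0.5562671049; d2 = 0.3397607540
phi(d1) = 0.3417570826; exp(-qT) = 1.0000000000; exp(-rT) = 0.9777512372
Vega = S * exp(-qT) * phi(d1) * sqrt(T) = 23.6800 * 1.0000000000 * 0.3417570826 * 0.8660254038 = 7.008577


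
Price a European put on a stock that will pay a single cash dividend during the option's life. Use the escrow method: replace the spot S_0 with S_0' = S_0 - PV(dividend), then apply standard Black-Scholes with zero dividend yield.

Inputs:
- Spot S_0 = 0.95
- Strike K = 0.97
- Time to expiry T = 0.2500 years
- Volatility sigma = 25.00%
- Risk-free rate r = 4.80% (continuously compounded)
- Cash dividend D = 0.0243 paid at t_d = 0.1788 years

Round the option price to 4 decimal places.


Answer: Price = 0.0650

Derivation:
PV(D) = D * exp(-r * t_d) = 0.0243 * 0.99145432 = 0.02409234
S_0' = S_0 - PV(D) = 0.9500 - 0.02409234 = 0.92590766
d1 = (ln(S_0'/K) + (r + sigma^2/2)*T) / (sigma*sqrt(T)) = -0.21367249
d2 = d1 - sigma*sqrt(T) = -0.33867249
exp(-rT) = 0.98807171
N(-d1) = 0.58459877; N(-d2) = 0.63257177
P = K * exp(-rT) * N(-d2) - S_0' * N(-d1) = 0.9700 * 0.98807171 * 0.63257177 - 0.92590766 * 0.58459877 = 0.0650


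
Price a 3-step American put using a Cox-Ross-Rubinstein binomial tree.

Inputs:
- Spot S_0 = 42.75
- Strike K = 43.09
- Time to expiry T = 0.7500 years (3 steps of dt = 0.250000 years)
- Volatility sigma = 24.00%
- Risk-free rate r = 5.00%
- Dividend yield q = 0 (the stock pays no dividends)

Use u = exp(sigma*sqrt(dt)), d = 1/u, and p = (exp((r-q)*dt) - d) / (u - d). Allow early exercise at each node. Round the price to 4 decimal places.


Answer: Price = V(0,0) = 3.2936

Derivation:
dt = T/N = 0.250000
u = exp(sigma*sqrt(dt)) = 1.127497; d = 1/u = 0.886920
p = (exp((r-q)*dt) - d) / (u - d) = 0.522321
Discount per step: exp(-r*dt) = 0.987578
Stock lattice S(k, i) with i counting down-moves:
  k=0: S(0,0) = 42.7500
  k=1: S(1,0) = 48.2005; S(1,1) = 37.9158
  k=2: S(2,0) = 54.3459; S(2,1) = 42.7500; S(2,2) = 33.6283
  k=3: S(3,0) = 61.2748; S(3,1) = 48.2005; S(3,2) = 37.9158; S(3,3) = 29.8257
Terminal payoffs V(N, i) = max(K - S_T, 0):
  V(3,0) = 0.000000; V(3,1) = 0.000000; V(3,2) = 5.174151; V(3,3) = 13.264337
Backward induction: V(k, i) = exp(-r*dt) * [p * V(k+1, i) + (1-p) * V(k+1, i+1)]; then take max(V_cont, immediate exercise) for American.
  V(2,0) = exp(-r*dt) * [p*0.000000 + (1-p)*0.000000] = 0.000000; exercise = 0.000000; V(2,0) = max -> 0.000000
  V(2,1) = exp(-r*dt) * [p*0.000000 + (1-p)*5.174151] = 2.440883; exercise = 0.340000; V(2,1) = max -> 2.440883
  V(2,2) = exp(-r*dt) * [p*5.174151 + (1-p)*13.264337] = 8.926386; exercise = 9.461659; V(2,2) = max -> 9.461659
  V(1,0) = exp(-r*dt) * [p*0.000000 + (1-p)*2.440883] = 1.151476; exercise = 0.000000; V(1,0) = max -> 1.151476
  V(1,1) = exp(-r*dt) * [p*2.440883 + (1-p)*9.461659] = 5.722582; exercise = 5.174151; V(1,1) = max -> 5.722582
  V(0,0) = exp(-r*dt) * [p*1.151476 + (1-p)*5.722582] = 3.293571; exercise = 0.340000; V(0,0) = max -> 3.293571


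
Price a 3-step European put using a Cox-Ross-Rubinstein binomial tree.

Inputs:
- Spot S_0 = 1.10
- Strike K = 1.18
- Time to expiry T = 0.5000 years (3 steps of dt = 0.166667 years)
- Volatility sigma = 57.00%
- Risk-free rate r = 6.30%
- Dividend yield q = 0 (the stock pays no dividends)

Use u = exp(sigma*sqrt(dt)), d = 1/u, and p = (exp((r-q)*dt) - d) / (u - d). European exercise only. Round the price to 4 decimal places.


dt = T/N = 0.166667
u = exp(sigma*sqrt(dt)) = 1.262005; d = 1/u = 0.792390
p = (exp((r-q)*dt) - d) / (u - d) = 0.464562
Discount per step: exp(-r*dt) = 0.989555
Stock lattice S(k, i) with i counting down-moves:
  k=0: S(0,0) = 1.1000
  k=1: S(1,0) = 1.3882; S(1,1) = 0.8716
  k=2: S(2,0) = 1.7519; S(2,1) = 1.1000; S(2,2) = 0.6907
  k=3: S(3,0) = 2.2109; S(3,1) = 1.3882; S(3,2) = 0.8716; S(3,3) = 0.5473
Terminal payoffs V(N, i) = max(K - S_T, 0):
  V(3,0) = 0.000000; V(3,1) = 0.000000; V(3,2) = 0.308371; V(3,3) = 0.632720
Backward induction: V(k, i) = exp(-r*dt) * [p * V(k+1, i) + (1-p) * V(k+1, i+1)].
  V(2,0) = exp(-r*dt) * [p*0.000000 + (1-p)*0.000000] = 0.000000
  V(2,1) = exp(-r*dt) * [p*0.000000 + (1-p)*0.308371] = 0.163389
  V(2,2) = exp(-r*dt) * [p*0.308371 + (1-p)*0.632720] = 0.477005
  V(1,0) = exp(-r*dt) * [p*0.000000 + (1-p)*0.163389] = 0.086571
  V(1,1) = exp(-r*dt) * [p*0.163389 + (1-p)*0.477005] = 0.327850
  V(0,0) = exp(-r*dt) * [p*0.086571 + (1-p)*0.327850] = 0.213507

Answer: Price = V(0,0) = 0.2135


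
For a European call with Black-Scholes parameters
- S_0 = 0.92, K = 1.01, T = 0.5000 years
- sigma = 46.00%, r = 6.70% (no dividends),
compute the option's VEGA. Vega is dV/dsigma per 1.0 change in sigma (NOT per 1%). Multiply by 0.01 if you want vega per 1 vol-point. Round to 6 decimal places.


d1 = -0.0213113984; d2 = -0.3465805178
phi(d1) = 0.3988516957; exp(-qT) = 1.0000000000; exp(-rT) = 0.9670549112
Vega = S * exp(-qT) * phi(d1) * sqrt(T) = 0.9200 * 1.0000000000 * 0.3988516957 * 0.7071067812 = 0.259468

Answer: Vega = 0.259468


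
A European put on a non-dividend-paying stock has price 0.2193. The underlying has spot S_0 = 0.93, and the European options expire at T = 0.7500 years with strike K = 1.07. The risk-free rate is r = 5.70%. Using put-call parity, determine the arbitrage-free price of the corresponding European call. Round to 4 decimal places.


Put-call parity: C - P = S_0 * exp(-qT) - K * exp(-rT).
S_0 * exp(-qT) = 0.9300 * 1.00000000 = 0.93000000
K * exp(-rT) = 1.0700 * 0.95815090 = 1.02522146
C = P + S*exp(-qT) - K*exp(-rT)
C = 0.2193 + 0.93000000 - 1.02522146 = 0.1241

Answer: Call price = 0.1241


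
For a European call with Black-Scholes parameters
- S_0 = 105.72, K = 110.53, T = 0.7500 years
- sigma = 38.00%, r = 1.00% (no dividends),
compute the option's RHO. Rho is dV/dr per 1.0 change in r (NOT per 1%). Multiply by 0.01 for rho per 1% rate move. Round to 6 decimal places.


d1 = 0.0521350709; d2 = -0.2769545825
phi(d1) = 0.3984004730; exp(-qT) = 1.0000000000; exp(-rT) = 0.9925280548
N(d2) = 0.3909074902
Rho = K*T*exp(-rT)*N(d2) = 110.5300 * 0.7500 * 0.9925280548 * 0.3909074902 = 32.163123

Answer: Rho = 32.163123


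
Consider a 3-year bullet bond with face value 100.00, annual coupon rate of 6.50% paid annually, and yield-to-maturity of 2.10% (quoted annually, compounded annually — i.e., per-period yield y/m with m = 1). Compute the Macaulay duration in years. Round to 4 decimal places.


Coupon per period c = face * coupon_rate / m = 6.500000
Periods per year m = 1; per-period yield y/m = 0.021000
Number of cashflows N = 3
Cashflows (t years, CF_t, discount factor 1/(1+y/m)^(m*t), PV):
  t = 1.0000: CF_t = 6.500000, DF = 0.979432, PV = 6.366308
  t = 2.0000: CF_t = 6.500000, DF = 0.959287, PV = 6.235365
  t = 3.0000: CF_t = 106.500000, DF = 0.939556, PV = 100.062738
Price P = sum_t PV_t = 112.664410
Macaulay numerator sum_t t * PV_t:
  t * PV_t at t = 1.0000: 6.366308
  t * PV_t at t = 2.0000: 12.470730
  t * PV_t at t = 3.0000: 300.188213
Macaulay duration D = (sum_t t * PV_t) / P = 319.025251 / 112.664410 = 2.831642

Answer: Macaulay duration = 2.8316 years


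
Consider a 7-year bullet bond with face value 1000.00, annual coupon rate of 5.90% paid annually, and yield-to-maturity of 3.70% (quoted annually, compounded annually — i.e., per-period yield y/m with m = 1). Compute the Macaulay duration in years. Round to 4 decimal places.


Answer: Macaulay duration = 6.0064 years

Derivation:
Coupon per period c = face * coupon_rate / m = 59.000000
Periods per year m = 1; per-period yield y/m = 0.037000
Number of cashflows N = 7
Cashflows (t years, CF_t, discount factor 1/(1+y/m)^(m*t), PV):
  t = 1.0000: CF_t = 59.000000, DF = 0.964320, PV = 56.894889
  t = 2.0000: CF_t = 59.000000, DF = 0.929913, PV = 54.864888
  t = 3.0000: CF_t = 59.000000, DF = 0.896734, PV = 52.907317
  t = 4.0000: CF_t = 59.000000, DF = 0.864739, PV = 51.019593
  t = 5.0000: CF_t = 59.000000, DF = 0.833885, PV = 49.199221
  t = 6.0000: CF_t = 59.000000, DF = 0.804132, PV = 47.443801
  t = 7.0000: CF_t = 1059.000000, DF = 0.775441, PV = 821.191916
Price P = sum_t PV_t = 1133.521625
Macaulay numerator sum_t t * PV_t:
  t * PV_t at t = 1.0000: 56.894889
  t * PV_t at t = 2.0000: 109.729776
  t * PV_t at t = 3.0000: 158.721952
  t * PV_t at t = 4.0000: 204.078370
  t * PV_t at t = 5.0000: 245.996107
  t * PV_t at t = 6.0000: 284.662804
  t * PV_t at t = 7.0000: 5748.343411
Macaulay duration D = (sum_t t * PV_t) / P = 6808.427311 / 1133.521625 = 6.006438


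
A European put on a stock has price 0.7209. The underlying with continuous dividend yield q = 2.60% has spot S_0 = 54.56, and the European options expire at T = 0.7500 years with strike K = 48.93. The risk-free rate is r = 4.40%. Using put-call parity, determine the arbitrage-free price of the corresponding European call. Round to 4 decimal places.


Answer: Call price = 6.8856

Derivation:
Put-call parity: C - P = S_0 * exp(-qT) - K * exp(-rT).
S_0 * exp(-qT) = 54.5600 * 0.98068890 = 53.50638612
K * exp(-rT) = 48.9300 * 0.96753856 = 47.34166172
C = P + S*exp(-qT) - K*exp(-rT)
C = 0.7209 + 53.50638612 - 47.34166172 = 6.8856


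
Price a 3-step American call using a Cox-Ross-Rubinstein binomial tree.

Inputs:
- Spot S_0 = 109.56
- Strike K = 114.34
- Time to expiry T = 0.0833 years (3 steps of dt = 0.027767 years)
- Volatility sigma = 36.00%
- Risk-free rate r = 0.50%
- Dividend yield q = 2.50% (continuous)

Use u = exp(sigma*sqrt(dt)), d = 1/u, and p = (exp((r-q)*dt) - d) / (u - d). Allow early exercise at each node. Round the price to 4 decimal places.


Answer: Price = V(0,0) = 2.5970

Derivation:
dt = T/N = 0.027767
u = exp(sigma*sqrt(dt)) = 1.061824; d = 1/u = 0.941776
p = (exp((r-q)*dt) - d) / (u - d) = 0.480383
Discount per step: exp(-r*dt) = 0.999861
Stock lattice S(k, i) with i counting down-moves:
  k=0: S(0,0) = 109.5600
  k=1: S(1,0) = 116.3334; S(1,1) = 103.1810
  k=2: S(2,0) = 123.5256; S(2,1) = 109.5600; S(2,2) = 97.1733
  k=3: S(3,0) = 131.1624; S(3,1) = 116.3334; S(3,2) = 103.1810; S(3,3) = 91.5155
Terminal payoffs V(N, i) = max(S_T - K, 0):
  V(3,0) = 16.822412; V(3,1) = 1.993416; V(3,2) = 0.000000; V(3,3) = 0.000000
Backward induction: V(k, i) = exp(-r*dt) * [p * V(k+1, i) + (1-p) * V(k+1, i+1)]; then take max(V_cont, immediate exercise) for American.
  V(2,0) = exp(-r*dt) * [p*16.822412 + (1-p)*1.993416] = 9.115746; exercise = 9.185590; V(2,0) = max -> 9.185590
  V(2,1) = exp(-r*dt) * [p*1.993416 + (1-p)*0.000000] = 0.957470; exercise = 0.000000; V(2,1) = max -> 0.957470
  V(2,2) = exp(-r*dt) * [p*0.000000 + (1-p)*0.000000] = 0.000000; exercise = 0.000000; V(2,2) = max -> 0.000000
  V(1,0) = exp(-r*dt) * [p*9.185590 + (1-p)*0.957470] = 4.909436; exercise = 1.993416; V(1,0) = max -> 4.909436
  V(1,1) = exp(-r*dt) * [p*0.957470 + (1-p)*0.000000] = 0.459888; exercise = 0.000000; V(1,1) = max -> 0.459888
  V(0,0) = exp(-r*dt) * [p*4.909436 + (1-p)*0.459888] = 2.597014; exercise = 0.000000; V(0,0) = max -> 2.597014
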